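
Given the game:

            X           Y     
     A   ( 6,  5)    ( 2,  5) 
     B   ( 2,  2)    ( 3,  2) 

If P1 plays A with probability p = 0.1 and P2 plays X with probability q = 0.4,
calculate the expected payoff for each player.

E[P1] = 2.7, E[P2] = 2.3

Work:
E[P1] = p·q·π₁(A,X) + p·(1-q)·π₁(A,Y) + (1-p)·q·π₁(B,X) + (1-p)·(1-q)·π₁(B,Y)
= 0.1·0.4·6 + 0.1·0.6·2 + 0.9·0.4·2 + 0.9·0.6·3
= 2.7

E[P2] = 2.3 (similar calculation)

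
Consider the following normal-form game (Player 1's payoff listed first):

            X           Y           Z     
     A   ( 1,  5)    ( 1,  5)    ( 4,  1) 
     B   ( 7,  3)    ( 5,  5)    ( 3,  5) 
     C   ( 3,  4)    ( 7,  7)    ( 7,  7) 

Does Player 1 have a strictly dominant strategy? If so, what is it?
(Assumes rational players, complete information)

No strictly dominant strategy exists for Player 1

Work:
A strategy strictly dominates another if it gives a strictly higher payoff against every opponent action. Compare each pair of P1's strategies column-by-column:
  A vs B: [1 vs 7, 1 vs 5, 4 vs 3] → A does not strictly dominate B (column X: 1 ≤ 7)
  A vs C: [1 vs 3, 1 vs 7, 4 vs 7] → A does not strictly dominate C (column X: 1 ≤ 3)
  B vs A: [7 vs 1, 5 vs 1, 3 vs 4] → B does not strictly dominate A (column Z: 3 ≤ 4)
  B vs C: [7 vs 3, 5 vs 7, 3 vs 7] → B does not strictly dominate C (column Y: 5 ≤ 7)
  C vs A: [3 vs 1, 7 vs 1, 7 vs 4] → C strictly dominates A
  C vs B: [3 vs 7, 7 vs 5, 7 vs 3] → C does not strictly dominate B (column X: 3 ≤ 7)
No single strategy strictly dominates all others → no strictly dominant strategy.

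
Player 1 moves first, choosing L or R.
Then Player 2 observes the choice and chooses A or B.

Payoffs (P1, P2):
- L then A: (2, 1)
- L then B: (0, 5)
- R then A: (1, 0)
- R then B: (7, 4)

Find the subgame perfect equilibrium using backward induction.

P1 plays R, P2 plays B after L and B after R; Payoff (7, 4)

Work:
Backward induction:
After L: P2 chooses B → P1 gets 0
After R: P2 chooses B → P1 gets 7
P1 chooses R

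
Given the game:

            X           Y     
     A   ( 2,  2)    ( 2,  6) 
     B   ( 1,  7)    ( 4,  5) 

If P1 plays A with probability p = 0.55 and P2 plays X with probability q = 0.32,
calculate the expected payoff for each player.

E[P1] = 2.468, E[P2] = 5.134

Work:
E[P1] = p·q·π₁(A,X) + p·(1-q)·π₁(A,Y) + (1-p)·q·π₁(B,X) + (1-p)·(1-q)·π₁(B,Y)
= 0.55·0.32·2 + 0.55·0.68·2 + 0.45·0.32·1 + 0.45·0.68·4
= 2.468

E[P2] = 5.134 (similar calculation)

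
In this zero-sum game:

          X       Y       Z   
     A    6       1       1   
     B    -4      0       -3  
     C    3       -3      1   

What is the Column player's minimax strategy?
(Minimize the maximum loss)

Column should play Y or Z (all achieve the minimum), value = 1

Work:
Column player minimizes Row's maximum payoff:
Column X: max payoff to Row = 6
Column Y: max payoff to Row = 1
Column Z: max payoff to Row = 1
Minimum is 1, achieved by columns Y, Z (tied).
Each of Y or Z is a minimax strategy.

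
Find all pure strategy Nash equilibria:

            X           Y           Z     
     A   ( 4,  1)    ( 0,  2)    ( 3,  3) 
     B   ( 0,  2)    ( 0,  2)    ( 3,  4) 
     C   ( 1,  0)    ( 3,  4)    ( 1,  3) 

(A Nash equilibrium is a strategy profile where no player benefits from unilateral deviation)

Nash equilibrium: (A, Z), (B, Z), (C, Y)

Work:
Best responses:
  P1 vs X: payoffs [4, 0, 1] → best response A (payoff 4)
  P1 vs Y: payoffs [0, 0, 3] → best response C (payoff 3)
  P1 vs Z: payoffs [3, 3, 1] → best response A/B (payoff 3)
  P2 vs A: payoffs [1, 2, 3] → best response Z (payoff 3)
  P2 vs B: payoffs [2, 2, 4] → best response Z (payoff 4)
  P2 vs C: payoffs [0, 4, 3] → best response Y (payoff 4)
Mutual best responses: (A,Z), (B,Z), (C,Y) → Nash equilibria.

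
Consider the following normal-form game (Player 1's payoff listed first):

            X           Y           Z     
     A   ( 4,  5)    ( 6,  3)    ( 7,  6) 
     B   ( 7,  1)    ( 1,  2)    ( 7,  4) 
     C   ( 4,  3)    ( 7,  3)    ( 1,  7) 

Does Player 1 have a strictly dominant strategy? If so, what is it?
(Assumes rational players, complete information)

No strictly dominant strategy exists for Player 1

Work:
A strategy strictly dominates another if it gives a strictly higher payoff against every opponent action. Compare each pair of P1's strategies column-by-column:
  A vs B: [4 vs 7, 6 vs 1, 7 vs 7] → A does not strictly dominate B (column X: 4 ≤ 7)
  A vs C: [4 vs 4, 6 vs 7, 7 vs 1] → A does not strictly dominate C (column X: 4 ≤ 4)
  B vs A: [7 vs 4, 1 vs 6, 7 vs 7] → B does not strictly dominate A (column Y: 1 ≤ 6)
  B vs C: [7 vs 4, 1 vs 7, 7 vs 1] → B does not strictly dominate C (column Y: 1 ≤ 7)
  C vs A: [4 vs 4, 7 vs 6, 1 vs 7] → C does not strictly dominate A (column X: 4 ≤ 4)
  C vs B: [4 vs 7, 7 vs 1, 1 vs 7] → C does not strictly dominate B (column X: 4 ≤ 7)
No single strategy strictly dominates all others → no strictly dominant strategy.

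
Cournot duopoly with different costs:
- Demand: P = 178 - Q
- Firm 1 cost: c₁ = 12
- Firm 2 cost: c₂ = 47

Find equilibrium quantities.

q₁* = 67.0, q₂* = 32.0

Work:
Reaction: q₁ = (178 - 12 - q₂)/2
Reaction: q₂ = (178 - 47 - q₁)/2
Solve simultaneously:
q₁* = (178 - 2×12 + 47)/3 = 67.0
q₂* = (178 - 2×47 + 12)/3 = 32.0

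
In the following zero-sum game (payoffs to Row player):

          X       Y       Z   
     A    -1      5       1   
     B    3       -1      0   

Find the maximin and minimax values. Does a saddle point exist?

Maximin = -1, Minimax = 1, Saddle: False

Work:
Row minimums: [-1, -1] → maximin = -1
Column maximums: [3, 5, 1] → minimax = 1
No saddle point (maximin ≠ minimax). Mixed strategy needed.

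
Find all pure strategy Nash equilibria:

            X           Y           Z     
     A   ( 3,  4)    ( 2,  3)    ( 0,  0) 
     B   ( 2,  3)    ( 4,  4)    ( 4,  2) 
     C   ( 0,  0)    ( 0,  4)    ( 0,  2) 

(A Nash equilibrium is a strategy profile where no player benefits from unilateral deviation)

Nash equilibrium: (A, X), (B, Y)

Work:
Best responses:
  P1 vs X: payoffs [3, 2, 0] → best response A (payoff 3)
  P1 vs Y: payoffs [2, 4, 0] → best response B (payoff 4)
  P1 vs Z: payoffs [0, 4, 0] → best response B (payoff 4)
  P2 vs A: payoffs [4, 3, 0] → best response X (payoff 4)
  P2 vs B: payoffs [3, 4, 2] → best response Y (payoff 4)
  P2 vs C: payoffs [0, 4, 2] → best response Y (payoff 4)
Mutual best responses: (A,X), (B,Y) → Nash equilibria.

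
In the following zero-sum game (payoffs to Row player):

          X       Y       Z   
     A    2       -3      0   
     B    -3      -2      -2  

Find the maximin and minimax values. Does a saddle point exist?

Maximin = -3, Minimax = -2, Saddle: False

Work:
Row minimums: [-3, -3] → maximin = -3
Column maximums: [2, -2, 0] → minimax = -2
No saddle point (maximin ≠ minimax). Mixed strategy needed.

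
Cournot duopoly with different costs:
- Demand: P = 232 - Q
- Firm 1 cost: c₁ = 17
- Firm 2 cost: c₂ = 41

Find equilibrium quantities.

q₁* = 79.67, q₂* = 55.67

Work:
Reaction: q₁ = (232 - 17 - q₂)/2
Reaction: q₂ = (232 - 41 - q₁)/2
Solve simultaneously:
q₁* = (232 - 2×17 + 41)/3 = 79.67
q₂* = (232 - 2×41 + 17)/3 = 55.67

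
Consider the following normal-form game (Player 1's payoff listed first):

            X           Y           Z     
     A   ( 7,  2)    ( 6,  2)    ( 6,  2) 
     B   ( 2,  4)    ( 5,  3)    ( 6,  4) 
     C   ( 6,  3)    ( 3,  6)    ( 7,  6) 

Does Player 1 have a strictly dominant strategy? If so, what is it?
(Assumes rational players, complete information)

No strictly dominant strategy exists for Player 1

Work:
A strategy strictly dominates another if it gives a strictly higher payoff against every opponent action. Compare each pair of P1's strategies column-by-column:
  A vs B: [7 vs 2, 6 vs 5, 6 vs 6] → A does not strictly dominate B (column Z: 6 ≤ 6)
  A vs C: [7 vs 6, 6 vs 3, 6 vs 7] → A does not strictly dominate C (column Z: 6 ≤ 7)
  B vs A: [2 vs 7, 5 vs 6, 6 vs 6] → B does not strictly dominate A (column X: 2 ≤ 7)
  B vs C: [2 vs 6, 5 vs 3, 6 vs 7] → B does not strictly dominate C (column X: 2 ≤ 6)
  C vs A: [6 vs 7, 3 vs 6, 7 vs 6] → C does not strictly dominate A (column X: 6 ≤ 7)
  C vs B: [6 vs 2, 3 vs 5, 7 vs 6] → C does not strictly dominate B (column Y: 3 ≤ 5)
No single strategy strictly dominates all others → no strictly dominant strategy.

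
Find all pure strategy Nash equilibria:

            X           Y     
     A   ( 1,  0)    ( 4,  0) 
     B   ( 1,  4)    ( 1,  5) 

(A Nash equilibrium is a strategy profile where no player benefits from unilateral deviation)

Nash equilibrium: (A, X), (A, Y)

Work:
Best responses:
  P1 vs X: payoffs [1, 1] → best response A/B (payoff 1)
  P1 vs Y: payoffs [4, 1] → best response A (payoff 4)
  P2 vs A: payoffs [0, 0] → best response X/Y (payoff 0)
  P2 vs B: payoffs [4, 5] → best response Y (payoff 5)
Mutual best responses: (A,X), (A,Y) → Nash equilibria.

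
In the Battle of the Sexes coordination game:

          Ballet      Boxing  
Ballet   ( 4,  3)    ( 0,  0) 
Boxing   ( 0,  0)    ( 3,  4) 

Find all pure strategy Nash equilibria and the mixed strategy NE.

Pure NE: (Ballet, Ballet) and (Boxing, Boxing); Mixed NE: p = 0.5714, q = 0.4286

Work:
Check pure NE:
(Ballet, Ballet): (4, 3) - no unilateral deviation beneficial
(Boxing, Boxing): (3, 4) - no unilateral deviation beneficial
Mixed NE: P1 plays Ballet with p = 0.5714, P2 plays Ballet with q = 0.4286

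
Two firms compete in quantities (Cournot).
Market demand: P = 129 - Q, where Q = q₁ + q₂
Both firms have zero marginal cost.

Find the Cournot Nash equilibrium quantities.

q₁* = q₂* = 43.0; P* = 43.0

Work:
Profit: π_i = P·q_i = (a - q_i - q_j)·q_i
FOC: ∂π_i/∂q_i = a - 2q_i - q_j = 0
Reaction function: q_i = (129 - q_j)/2
Symmetry: q* = 129/3 = 43.0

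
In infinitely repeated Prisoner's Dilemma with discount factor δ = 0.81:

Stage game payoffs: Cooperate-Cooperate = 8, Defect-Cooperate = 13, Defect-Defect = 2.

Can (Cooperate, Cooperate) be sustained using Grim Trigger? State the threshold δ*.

δ* = 0.4545; since δ = 0.81 ≥ 0.4545, cooperation can be sustained

Work:
For Grim Trigger:
Cooperate forever: 8/(1-δ)
Defect then punished: 13 + 2·δ/(1-δ)
Need: 8/(1-δ) ≥ 13 + 2·δ/(1-δ)
Solving: δ ≥ (T-R)/(T-P) = (13-8)/(13-2) = 0.4545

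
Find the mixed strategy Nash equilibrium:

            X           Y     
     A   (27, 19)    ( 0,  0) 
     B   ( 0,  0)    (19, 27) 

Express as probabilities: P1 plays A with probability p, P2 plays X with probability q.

p = 0.587, q = 0.413

Work:
Find probabilities that make opponent indifferent:
P2 chooses q to make P1 indifferent between A and B
P1 chooses p to make P2 indifferent between X and Y
Mixed NE: P1 plays (A: 0.587, B: 0.413), P2 plays (X: 0.413, Y: 0.587)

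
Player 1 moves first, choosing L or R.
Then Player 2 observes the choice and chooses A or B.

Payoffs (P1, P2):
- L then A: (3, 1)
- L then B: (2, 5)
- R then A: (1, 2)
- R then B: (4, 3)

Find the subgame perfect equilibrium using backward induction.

P1 plays R, P2 plays B after L and B after R; Payoff (4, 3)

Work:
Backward induction:
After L: P2 chooses B → P1 gets 2
After R: P2 chooses B → P1 gets 4
P1 chooses R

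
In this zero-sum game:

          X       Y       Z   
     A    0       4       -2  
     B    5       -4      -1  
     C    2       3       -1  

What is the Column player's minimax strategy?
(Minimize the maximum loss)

Column should play Z, value = -1

Work:
Column player minimizes Row's maximum payoff:
Column X: max payoff to Row = 5
Column Y: max payoff to Row = 4
Column Z: max payoff to Row = -1
Minimum is -1, achieved by column Z.
Minimax strategy: Z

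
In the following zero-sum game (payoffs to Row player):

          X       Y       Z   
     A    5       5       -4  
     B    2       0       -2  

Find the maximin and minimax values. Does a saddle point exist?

Maximin = -2, Minimax = -2, Saddle: True

Work:
Row minimums: [-4, -2] → maximin = -2
Column maximums: [5, 5, -2] → minimax = -2
Saddle point exists! Game value = -2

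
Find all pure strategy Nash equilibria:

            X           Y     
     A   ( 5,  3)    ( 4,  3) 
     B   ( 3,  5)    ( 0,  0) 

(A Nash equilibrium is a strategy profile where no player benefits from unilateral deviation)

Nash equilibrium: (A, X), (A, Y)

Work:
Best responses:
  P1 vs X: payoffs [5, 3] → best response A (payoff 5)
  P1 vs Y: payoffs [4, 0] → best response A (payoff 4)
  P2 vs A: payoffs [3, 3] → best response X/Y (payoff 3)
  P2 vs B: payoffs [5, 0] → best response X (payoff 5)
Mutual best responses: (A,X), (A,Y) → Nash equilibria.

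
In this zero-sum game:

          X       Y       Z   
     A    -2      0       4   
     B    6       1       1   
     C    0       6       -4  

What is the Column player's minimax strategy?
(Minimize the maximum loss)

Column should play Z, value = 4

Work:
Column player minimizes Row's maximum payoff:
Column X: max payoff to Row = 6
Column Y: max payoff to Row = 6
Column Z: max payoff to Row = 4
Minimum is 4, achieved by column Z.
Minimax strategy: Z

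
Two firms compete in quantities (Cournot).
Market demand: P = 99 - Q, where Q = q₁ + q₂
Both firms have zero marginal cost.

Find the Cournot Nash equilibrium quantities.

q₁* = q₂* = 33.0; P* = 33.0

Work:
Profit: π_i = P·q_i = (a - q_i - q_j)·q_i
FOC: ∂π_i/∂q_i = a - 2q_i - q_j = 0
Reaction function: q_i = (99 - q_j)/2
Symmetry: q* = 99/3 = 33.0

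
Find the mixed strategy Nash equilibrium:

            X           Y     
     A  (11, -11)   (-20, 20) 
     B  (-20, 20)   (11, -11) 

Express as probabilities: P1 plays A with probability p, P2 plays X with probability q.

p = 0.5, q = 0.5

Work:
Find probabilities that make opponent indifferent:
P2 chooses q to make P1 indifferent between A and B
P1 chooses p to make P2 indifferent between X and Y
Mixed NE: P1 plays (A: 0.5, B: 0.5), P2 plays (X: 0.5, Y: 0.5)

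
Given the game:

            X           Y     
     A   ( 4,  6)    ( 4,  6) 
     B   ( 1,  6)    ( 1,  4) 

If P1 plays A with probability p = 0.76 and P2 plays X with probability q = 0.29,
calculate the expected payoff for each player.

E[P1] = 3.28, E[P2] = 5.6592

Work:
E[P1] = p·q·π₁(A,X) + p·(1-q)·π₁(A,Y) + (1-p)·q·π₁(B,X) + (1-p)·(1-q)·π₁(B,Y)
= 0.76·0.29·4 + 0.76·0.71·4 + 0.24·0.29·1 + 0.24·0.71·1
= 3.28

E[P2] = 5.6592 (similar calculation)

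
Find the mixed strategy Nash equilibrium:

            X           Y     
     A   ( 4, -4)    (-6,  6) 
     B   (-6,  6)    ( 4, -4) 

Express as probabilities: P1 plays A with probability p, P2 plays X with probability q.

p = 0.5, q = 0.5

Work:
Find probabilities that make opponent indifferent:
P2 chooses q to make P1 indifferent between A and B
P1 chooses p to make P2 indifferent between X and Y
Mixed NE: P1 plays (A: 0.5, B: 0.5), P2 plays (X: 0.5, Y: 0.5)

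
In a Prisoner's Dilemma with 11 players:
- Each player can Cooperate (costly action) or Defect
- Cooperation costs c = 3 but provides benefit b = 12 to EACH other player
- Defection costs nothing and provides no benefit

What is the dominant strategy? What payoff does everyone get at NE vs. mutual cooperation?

Dominant: Defect; NE payoff = 0; Coop payoff = 117

Work:
Defect dominates (saves cost c = 3, benefit to others is external)
NE: All defect → everyone gets 0
If all cooperate: each receives (10)×12 - 3 = 117
Social dilemma: 117 > 0 but NE gives 0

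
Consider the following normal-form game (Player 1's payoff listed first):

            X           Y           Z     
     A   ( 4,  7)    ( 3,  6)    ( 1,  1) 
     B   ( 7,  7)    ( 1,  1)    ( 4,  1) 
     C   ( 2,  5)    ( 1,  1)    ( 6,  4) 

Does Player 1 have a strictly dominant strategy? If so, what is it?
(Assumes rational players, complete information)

No strictly dominant strategy exists for Player 1

Work:
A strategy strictly dominates another if it gives a strictly higher payoff against every opponent action. Compare each pair of P1's strategies column-by-column:
  A vs B: [4 vs 7, 3 vs 1, 1 vs 4] → A does not strictly dominate B (column X: 4 ≤ 7)
  A vs C: [4 vs 2, 3 vs 1, 1 vs 6] → A does not strictly dominate C (column Z: 1 ≤ 6)
  B vs A: [7 vs 4, 1 vs 3, 4 vs 1] → B does not strictly dominate A (column Y: 1 ≤ 3)
  B vs C: [7 vs 2, 1 vs 1, 4 vs 6] → B does not strictly dominate C (column Y: 1 ≤ 1)
  C vs A: [2 vs 4, 1 vs 3, 6 vs 1] → C does not strictly dominate A (column X: 2 ≤ 4)
  C vs B: [2 vs 7, 1 vs 1, 6 vs 4] → C does not strictly dominate B (column X: 2 ≤ 7)
No single strategy strictly dominates all others → no strictly dominant strategy.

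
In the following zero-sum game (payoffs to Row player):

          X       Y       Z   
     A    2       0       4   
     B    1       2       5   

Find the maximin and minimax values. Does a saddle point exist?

Maximin = 1, Minimax = 2, Saddle: False

Work:
Row minimums: [0, 1] → maximin = 1
Column maximums: [2, 2, 5] → minimax = 2
No saddle point (maximin ≠ minimax). Mixed strategy needed.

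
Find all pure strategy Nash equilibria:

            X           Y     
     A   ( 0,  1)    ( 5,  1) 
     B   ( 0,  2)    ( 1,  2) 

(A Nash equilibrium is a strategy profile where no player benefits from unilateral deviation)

Nash equilibrium: (A, X), (A, Y), (B, X)

Work:
Best responses:
  P1 vs X: payoffs [0, 0] → best response A/B (payoff 0)
  P1 vs Y: payoffs [5, 1] → best response A (payoff 5)
  P2 vs A: payoffs [1, 1] → best response X/Y (payoff 1)
  P2 vs B: payoffs [2, 2] → best response X/Y (payoff 2)
Mutual best responses: (A,X), (A,Y), (B,X) → Nash equilibria.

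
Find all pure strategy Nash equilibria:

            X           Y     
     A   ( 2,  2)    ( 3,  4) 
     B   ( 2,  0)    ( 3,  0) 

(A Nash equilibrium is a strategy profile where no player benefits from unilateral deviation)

Nash equilibrium: (A, Y), (B, X), (B, Y)

Work:
Best responses:
  P1 vs X: payoffs [2, 2] → best response A/B (payoff 2)
  P1 vs Y: payoffs [3, 3] → best response A/B (payoff 3)
  P2 vs A: payoffs [2, 4] → best response Y (payoff 4)
  P2 vs B: payoffs [0, 0] → best response X/Y (payoff 0)
Mutual best responses: (A,Y), (B,X), (B,Y) → Nash equilibria.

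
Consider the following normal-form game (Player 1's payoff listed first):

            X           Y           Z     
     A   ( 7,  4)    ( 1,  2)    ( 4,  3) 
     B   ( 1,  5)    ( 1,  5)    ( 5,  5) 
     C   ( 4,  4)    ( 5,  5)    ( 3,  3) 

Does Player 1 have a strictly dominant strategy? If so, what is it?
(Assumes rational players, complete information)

No strictly dominant strategy exists for Player 1

Work:
A strategy strictly dominates another if it gives a strictly higher payoff against every opponent action. Compare each pair of P1's strategies column-by-column:
  A vs B: [7 vs 1, 1 vs 1, 4 vs 5] → A does not strictly dominate B (column Y: 1 ≤ 1)
  A vs C: [7 vs 4, 1 vs 5, 4 vs 3] → A does not strictly dominate C (column Y: 1 ≤ 5)
  B vs A: [1 vs 7, 1 vs 1, 5 vs 4] → B does not strictly dominate A (column X: 1 ≤ 7)
  B vs C: [1 vs 4, 1 vs 5, 5 vs 3] → B does not strictly dominate C (column X: 1 ≤ 4)
  C vs A: [4 vs 7, 5 vs 1, 3 vs 4] → C does not strictly dominate A (column X: 4 ≤ 7)
  C vs B: [4 vs 1, 5 vs 1, 3 vs 5] → C does not strictly dominate B (column Z: 3 ≤ 5)
No single strategy strictly dominates all others → no strictly dominant strategy.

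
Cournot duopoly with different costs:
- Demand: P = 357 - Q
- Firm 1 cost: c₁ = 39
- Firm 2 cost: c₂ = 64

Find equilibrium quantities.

q₁* = 114.33, q₂* = 89.33

Work:
Reaction: q₁ = (357 - 39 - q₂)/2
Reaction: q₂ = (357 - 64 - q₁)/2
Solve simultaneously:
q₁* = (357 - 2×39 + 64)/3 = 114.33
q₂* = (357 - 2×64 + 39)/3 = 89.33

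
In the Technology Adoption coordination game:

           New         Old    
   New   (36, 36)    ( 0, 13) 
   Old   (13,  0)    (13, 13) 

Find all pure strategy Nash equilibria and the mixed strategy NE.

Pure NE: (New, New) and (Old, Old); Mixed NE: p = 0.3611, q = 0.3611

Work:
Check pure NE:
(New, New): (36, 36) - no unilateral deviation beneficial
(Old, Old): (13, 13) - no unilateral deviation beneficial
Mixed NE: P1 plays New with p = 0.3611, P2 plays New with q = 0.3611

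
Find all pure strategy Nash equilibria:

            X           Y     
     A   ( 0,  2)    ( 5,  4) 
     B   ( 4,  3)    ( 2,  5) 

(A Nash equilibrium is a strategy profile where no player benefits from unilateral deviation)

Nash equilibrium: (A, Y)

Work:
Best responses:
  P1 vs X: payoffs [0, 4] → best response B (payoff 4)
  P1 vs Y: payoffs [5, 2] → best response A (payoff 5)
  P2 vs A: payoffs [2, 4] → best response Y (payoff 4)
  P2 vs B: payoffs [3, 5] → best response Y (payoff 5)
Mutual best responses: (A,Y) → Nash equilibria.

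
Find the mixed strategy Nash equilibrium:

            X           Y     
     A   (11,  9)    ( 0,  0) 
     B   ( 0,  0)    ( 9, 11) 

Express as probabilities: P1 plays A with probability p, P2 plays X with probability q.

p = 0.55, q = 0.45

Work:
Find probabilities that make opponent indifferent:
P2 chooses q to make P1 indifferent between A and B
P1 chooses p to make P2 indifferent between X and Y
Mixed NE: P1 plays (A: 0.55, B: 0.45), P2 plays (X: 0.45, Y: 0.55)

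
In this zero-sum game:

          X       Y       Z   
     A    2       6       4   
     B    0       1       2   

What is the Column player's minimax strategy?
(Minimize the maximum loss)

Column should play X, value = 2

Work:
Column player minimizes Row's maximum payoff:
Column X: max payoff to Row = 2
Column Y: max payoff to Row = 6
Column Z: max payoff to Row = 4
Minimum is 2, achieved by column X.
Minimax strategy: X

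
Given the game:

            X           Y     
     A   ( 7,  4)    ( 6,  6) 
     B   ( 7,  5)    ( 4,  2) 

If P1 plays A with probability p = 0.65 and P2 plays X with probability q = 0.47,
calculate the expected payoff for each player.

E[P1] = 6.099, E[P2] = 4.4825

Work:
E[P1] = p·q·π₁(A,X) + p·(1-q)·π₁(A,Y) + (1-p)·q·π₁(B,X) + (1-p)·(1-q)·π₁(B,Y)
= 0.65·0.47·7 + 0.65·0.53·6 + 0.35·0.47·7 + 0.35·0.53·4
= 6.099

E[P2] = 4.4825 (similar calculation)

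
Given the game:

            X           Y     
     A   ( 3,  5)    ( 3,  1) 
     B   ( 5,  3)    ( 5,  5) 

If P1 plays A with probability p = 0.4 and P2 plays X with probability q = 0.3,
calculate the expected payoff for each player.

E[P1] = 4.2, E[P2] = 3.52

Work:
E[P1] = p·q·π₁(A,X) + p·(1-q)·π₁(A,Y) + (1-p)·q·π₁(B,X) + (1-p)·(1-q)·π₁(B,Y)
= 0.4·0.3·3 + 0.4·0.7·3 + 0.6·0.3·5 + 0.6·0.7·5
= 4.2

E[P2] = 3.52 (similar calculation)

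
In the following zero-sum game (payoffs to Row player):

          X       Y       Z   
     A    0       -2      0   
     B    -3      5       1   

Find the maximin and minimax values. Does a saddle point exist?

Maximin = -2, Minimax = 0, Saddle: False

Work:
Row minimums: [-2, -3] → maximin = -2
Column maximums: [0, 5, 1] → minimax = 0
No saddle point (maximin ≠ minimax). Mixed strategy needed.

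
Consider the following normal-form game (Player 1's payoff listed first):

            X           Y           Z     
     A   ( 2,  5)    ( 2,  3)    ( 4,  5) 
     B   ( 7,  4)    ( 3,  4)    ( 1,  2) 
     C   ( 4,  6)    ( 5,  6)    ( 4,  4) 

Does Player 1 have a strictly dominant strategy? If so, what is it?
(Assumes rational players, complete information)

No strictly dominant strategy exists for Player 1

Work:
A strategy strictly dominates another if it gives a strictly higher payoff against every opponent action. Compare each pair of P1's strategies column-by-column:
  A vs B: [2 vs 7, 2 vs 3, 4 vs 1] → A does not strictly dominate B (column X: 2 ≤ 7)
  A vs C: [2 vs 4, 2 vs 5, 4 vs 4] → A does not strictly dominate C (column X: 2 ≤ 4)
  B vs A: [7 vs 2, 3 vs 2, 1 vs 4] → B does not strictly dominate A (column Z: 1 ≤ 4)
  B vs C: [7 vs 4, 3 vs 5, 1 vs 4] → B does not strictly dominate C (column Y: 3 ≤ 5)
  C vs A: [4 vs 2, 5 vs 2, 4 vs 4] → C does not strictly dominate A (column Z: 4 ≤ 4)
  C vs B: [4 vs 7, 5 vs 3, 4 vs 1] → C does not strictly dominate B (column X: 4 ≤ 7)
No single strategy strictly dominates all others → no strictly dominant strategy.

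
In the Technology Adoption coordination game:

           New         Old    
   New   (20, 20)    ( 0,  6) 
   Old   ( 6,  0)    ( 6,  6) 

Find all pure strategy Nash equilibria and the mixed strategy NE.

Pure NE: (New, New) and (Old, Old); Mixed NE: p = 0.3, q = 0.3

Work:
Check pure NE:
(New, New): (20, 20) - no unilateral deviation beneficial
(Old, Old): (6, 6) - no unilateral deviation beneficial
Mixed NE: P1 plays New with p = 0.3, P2 plays New with q = 0.3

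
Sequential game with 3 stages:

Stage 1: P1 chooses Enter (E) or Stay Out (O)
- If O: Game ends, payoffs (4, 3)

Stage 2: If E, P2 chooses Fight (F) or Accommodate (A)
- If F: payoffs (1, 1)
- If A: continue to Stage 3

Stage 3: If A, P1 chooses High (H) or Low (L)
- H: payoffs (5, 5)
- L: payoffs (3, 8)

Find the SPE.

SPE: (E, A, H); Outcome (5, 5)

Work:
Stage 3: P1 chooses H (5 vs 3)
Stage 2: P2: F->1, A->5 (anticipating H). Choose A
Stage 1: P1: O->4, E->5 (anticipating A, H). Choose E
SPE path: E -> A -> H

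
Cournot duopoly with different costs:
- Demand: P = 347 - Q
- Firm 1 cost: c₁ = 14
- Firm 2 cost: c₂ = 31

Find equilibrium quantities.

q₁* = 116.67, q₂* = 99.67

Work:
Reaction: q₁ = (347 - 14 - q₂)/2
Reaction: q₂ = (347 - 31 - q₁)/2
Solve simultaneously:
q₁* = (347 - 2×14 + 31)/3 = 116.67
q₂* = (347 - 2×31 + 14)/3 = 99.67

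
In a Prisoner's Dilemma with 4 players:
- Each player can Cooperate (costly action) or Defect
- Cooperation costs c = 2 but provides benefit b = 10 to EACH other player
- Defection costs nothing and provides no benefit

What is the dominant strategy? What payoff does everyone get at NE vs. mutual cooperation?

Dominant: Defect; NE payoff = 0; Coop payoff = 28

Work:
Defect dominates (saves cost c = 2, benefit to others is external)
NE: All defect → everyone gets 0
If all cooperate: each receives (3)×10 - 2 = 28
Social dilemma: 28 > 0 but NE gives 0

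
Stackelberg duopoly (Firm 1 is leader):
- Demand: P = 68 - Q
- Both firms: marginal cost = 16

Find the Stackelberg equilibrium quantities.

q₁* (leader) = 26.0, q₂* (follower) = 13.0

Work:
Follower's reaction: q₂ = (a - c - q₁)/2
Leader substitutes: π₁ = q₁·(a - q₁ - (a-c-q₁)/2 - c)
FOC: q₁* = (68 - 16)/2 = 26.00
Then: q₂* = (68 - 16 - 26.0)/2 = 13.00
Leader has first-mover advantage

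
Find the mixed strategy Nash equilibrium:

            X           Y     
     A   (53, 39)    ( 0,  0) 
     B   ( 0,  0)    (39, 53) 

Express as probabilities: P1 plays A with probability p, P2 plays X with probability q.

p = 0.5761, q = 0.4239

Work:
Find probabilities that make opponent indifferent:
P2 chooses q to make P1 indifferent between A and B
P1 chooses p to make P2 indifferent between X and Y
Mixed NE: P1 plays (A: 0.5761, B: 0.4239), P2 plays (X: 0.4239, Y: 0.5761)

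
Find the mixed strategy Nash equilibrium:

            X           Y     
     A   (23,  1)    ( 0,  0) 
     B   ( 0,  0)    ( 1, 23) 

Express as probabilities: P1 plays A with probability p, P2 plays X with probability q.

p = 0.9583, q = 0.0417

Work:
Find probabilities that make opponent indifferent:
P2 chooses q to make P1 indifferent between A and B
P1 chooses p to make P2 indifferent between X and Y
Mixed NE: P1 plays (A: 0.9583, B: 0.0417), P2 plays (X: 0.0417, Y: 0.9583)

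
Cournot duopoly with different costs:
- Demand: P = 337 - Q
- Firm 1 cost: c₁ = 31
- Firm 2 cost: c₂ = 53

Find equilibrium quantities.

q₁* = 109.33, q₂* = 87.33

Work:
Reaction: q₁ = (337 - 31 - q₂)/2
Reaction: q₂ = (337 - 53 - q₁)/2
Solve simultaneously:
q₁* = (337 - 2×31 + 53)/3 = 109.33
q₂* = (337 - 2×53 + 31)/3 = 87.33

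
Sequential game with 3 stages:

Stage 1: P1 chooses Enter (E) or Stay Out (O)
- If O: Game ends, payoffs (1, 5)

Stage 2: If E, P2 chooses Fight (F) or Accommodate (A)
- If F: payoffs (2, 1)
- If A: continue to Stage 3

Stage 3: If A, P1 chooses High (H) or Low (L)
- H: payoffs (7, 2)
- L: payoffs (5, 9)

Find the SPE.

SPE: (E, A, H); Outcome (7, 2)

Work:
Stage 3: P1 chooses H (7 vs 5)
Stage 2: P2: F->1, A->2 (anticipating H). Choose A
Stage 1: P1: O->1, E->7 (anticipating A, H). Choose E
SPE path: E -> A -> H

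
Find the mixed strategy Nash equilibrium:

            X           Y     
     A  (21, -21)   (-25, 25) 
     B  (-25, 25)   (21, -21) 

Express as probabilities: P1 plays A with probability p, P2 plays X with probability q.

p = 0.5, q = 0.5

Work:
Find probabilities that make opponent indifferent:
P2 chooses q to make P1 indifferent between A and B
P1 chooses p to make P2 indifferent between X and Y
Mixed NE: P1 plays (A: 0.5, B: 0.5), P2 plays (X: 0.5, Y: 0.5)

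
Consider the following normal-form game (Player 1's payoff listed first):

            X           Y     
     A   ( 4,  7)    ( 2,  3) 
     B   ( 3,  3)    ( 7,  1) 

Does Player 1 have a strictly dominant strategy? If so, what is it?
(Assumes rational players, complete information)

No strictly dominant strategy exists for Player 1

Work:
A strategy strictly dominates another if it gives a strictly higher payoff against every opponent action. Compare each pair of P1's strategies column-by-column:
  A vs B: [4 vs 3, 2 vs 7] → A does not strictly dominate B (column Y: 2 ≤ 7)
  B vs A: [3 vs 4, 7 vs 2] → B does not strictly dominate A (column X: 3 ≤ 4)
No single strategy strictly dominates all others → no strictly dominant strategy.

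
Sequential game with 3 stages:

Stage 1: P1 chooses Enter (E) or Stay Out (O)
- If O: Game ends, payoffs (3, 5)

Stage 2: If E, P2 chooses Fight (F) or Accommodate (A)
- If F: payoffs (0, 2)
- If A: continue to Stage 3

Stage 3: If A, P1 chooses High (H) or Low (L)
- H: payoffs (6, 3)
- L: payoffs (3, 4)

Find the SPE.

SPE: (E, A, H); Outcome (6, 3)

Work:
Stage 3: P1 chooses H (6 vs 3)
Stage 2: P2: F->2, A->3 (anticipating H). Choose A
Stage 1: P1: O->3, E->6 (anticipating A, H). Choose E
SPE path: E -> A -> H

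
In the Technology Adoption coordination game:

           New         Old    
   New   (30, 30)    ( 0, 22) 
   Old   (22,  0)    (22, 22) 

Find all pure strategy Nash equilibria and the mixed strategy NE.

Pure NE: (New, New) and (Old, Old); Mixed NE: p = 0.7333, q = 0.7333

Work:
Check pure NE:
(New, New): (30, 30) - no unilateral deviation beneficial
(Old, Old): (22, 22) - no unilateral deviation beneficial
Mixed NE: P1 plays New with p = 0.7333, P2 plays New with q = 0.7333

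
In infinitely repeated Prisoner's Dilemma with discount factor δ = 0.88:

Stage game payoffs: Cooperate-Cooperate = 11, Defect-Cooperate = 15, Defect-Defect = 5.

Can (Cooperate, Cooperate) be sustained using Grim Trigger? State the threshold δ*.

δ* = 0.4; since δ = 0.88 ≥ 0.4, cooperation can be sustained

Work:
For Grim Trigger:
Cooperate forever: 11/(1-δ)
Defect then punished: 15 + 5·δ/(1-δ)
Need: 11/(1-δ) ≥ 15 + 5·δ/(1-δ)
Solving: δ ≥ (T-R)/(T-P) = (15-11)/(15-5) = 0.4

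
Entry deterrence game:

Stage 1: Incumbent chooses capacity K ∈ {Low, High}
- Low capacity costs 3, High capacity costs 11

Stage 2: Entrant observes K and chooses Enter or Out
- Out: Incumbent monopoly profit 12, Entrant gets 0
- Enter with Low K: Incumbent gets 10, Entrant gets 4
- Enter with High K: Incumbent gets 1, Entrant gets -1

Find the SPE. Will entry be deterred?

SPE: (Low, Enter|Low, Out|High); Entry not deterred. Incumbent net profit = 7, Entrant gets 4

Work:
After Low K: Entrant enters (4 > 0)
After High K: Entrant stays out (-1 < 0)
Incumbent: Low → 10−3=7, High → 12−11=1
Incumbent chooses Low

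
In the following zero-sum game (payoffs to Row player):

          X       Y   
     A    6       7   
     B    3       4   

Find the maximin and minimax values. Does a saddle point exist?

Maximin = 6, Minimax = 6, Saddle: True

Work:
Row minimums: [6, 3] → maximin = 6
Column maximums: [6, 7] → minimax = 6
Saddle point exists! Game value = 6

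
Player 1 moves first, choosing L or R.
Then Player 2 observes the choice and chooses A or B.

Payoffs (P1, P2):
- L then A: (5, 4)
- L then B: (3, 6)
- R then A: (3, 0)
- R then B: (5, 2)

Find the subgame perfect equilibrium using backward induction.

P1 plays R, P2 plays B after L and B after R; Payoff (5, 2)

Work:
Backward induction:
After L: P2 chooses B → P1 gets 3
After R: P2 chooses B → P1 gets 5
P1 chooses R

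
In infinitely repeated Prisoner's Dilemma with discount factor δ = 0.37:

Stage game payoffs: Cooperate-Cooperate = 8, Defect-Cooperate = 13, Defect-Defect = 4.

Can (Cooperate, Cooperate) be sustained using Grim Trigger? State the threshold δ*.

δ* = 0.5556; since δ = 0.37 < 0.5556, cooperation cannot be sustained

Work:
For Grim Trigger:
Cooperate forever: 8/(1-δ)
Defect then punished: 13 + 4·δ/(1-δ)
Need: 8/(1-δ) ≥ 13 + 4·δ/(1-δ)
Solving: δ ≥ (T-R)/(T-P) = (13-8)/(13-4) = 0.5556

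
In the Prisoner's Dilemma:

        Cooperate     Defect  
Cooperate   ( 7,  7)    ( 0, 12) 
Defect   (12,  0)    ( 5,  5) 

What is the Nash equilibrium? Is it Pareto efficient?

(Defect, Defect) is NE; not Pareto efficient

Work:
Defect dominates Cooperate for both players:
If P2 cooperates: Defect (12) > Cooperate (7)
If P2 defects: Defect (5) > Cooperate (0)
NE: (Defect, Defect) with payoff (5, 5)
But (Cooperate, Cooperate) = (7, 7) Pareto dominates (5, 5)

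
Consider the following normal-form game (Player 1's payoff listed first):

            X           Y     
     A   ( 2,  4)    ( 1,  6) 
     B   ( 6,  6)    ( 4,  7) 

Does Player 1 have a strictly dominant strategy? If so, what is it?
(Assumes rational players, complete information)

Yes, Player 1's strictly dominant strategy is B

Work:
A strategy strictly dominates another if it gives a strictly higher payoff against every opponent action. Compare each pair of P1's strategies column-by-column:
  A vs B: [2 vs 6, 1 vs 4] → A does not strictly dominate B (column X: 2 ≤ 6)
  B vs A: [6 vs 2, 4 vs 1] → B strictly dominates A
B strictly dominates every other strategy → strictly dominant.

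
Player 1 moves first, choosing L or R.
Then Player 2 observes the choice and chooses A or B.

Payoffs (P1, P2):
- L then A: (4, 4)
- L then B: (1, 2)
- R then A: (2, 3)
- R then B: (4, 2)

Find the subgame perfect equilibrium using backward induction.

P1 plays L, P2 plays A after L and A after R; Payoff (4, 4)

Work:
Backward induction:
After L: P2 chooses A → P1 gets 4
After R: P2 chooses A → P1 gets 2
P1 chooses L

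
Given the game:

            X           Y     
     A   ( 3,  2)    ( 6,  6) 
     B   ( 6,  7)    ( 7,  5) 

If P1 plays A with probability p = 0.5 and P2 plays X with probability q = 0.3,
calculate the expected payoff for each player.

E[P1] = 5.9, E[P2] = 5.2

Work:
E[P1] = p·q·π₁(A,X) + p·(1-q)·π₁(A,Y) + (1-p)·q·π₁(B,X) + (1-p)·(1-q)·π₁(B,Y)
= 0.5·0.3·3 + 0.5·0.7·6 + 0.5·0.3·6 + 0.5·0.7·7
= 5.9

E[P2] = 5.2 (similar calculation)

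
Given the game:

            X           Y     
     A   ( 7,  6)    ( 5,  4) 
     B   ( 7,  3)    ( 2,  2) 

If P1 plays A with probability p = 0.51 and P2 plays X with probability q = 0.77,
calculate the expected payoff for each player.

E[P1] = 6.2019, E[P2] = 4.1827

Work:
E[P1] = p·q·π₁(A,X) + p·(1-q)·π₁(A,Y) + (1-p)·q·π₁(B,X) + (1-p)·(1-q)·π₁(B,Y)
= 0.51·0.77·7 + 0.51·0.23·5 + 0.49·0.77·7 + 0.49·0.23·2
= 6.2019

E[P2] = 4.1827 (similar calculation)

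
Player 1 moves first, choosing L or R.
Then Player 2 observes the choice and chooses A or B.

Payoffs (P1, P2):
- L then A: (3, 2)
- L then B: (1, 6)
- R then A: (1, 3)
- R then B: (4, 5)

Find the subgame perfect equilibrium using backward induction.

P1 plays R, P2 plays B after L and B after R; Payoff (4, 5)

Work:
Backward induction:
After L: P2 chooses B → P1 gets 1
After R: P2 chooses B → P1 gets 4
P1 chooses R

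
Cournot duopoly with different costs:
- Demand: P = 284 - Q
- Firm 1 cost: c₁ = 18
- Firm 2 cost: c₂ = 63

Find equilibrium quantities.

q₁* = 103.67, q₂* = 58.67

Work:
Reaction: q₁ = (284 - 18 - q₂)/2
Reaction: q₂ = (284 - 63 - q₁)/2
Solve simultaneously:
q₁* = (284 - 2×18 + 63)/3 = 103.67
q₂* = (284 - 2×63 + 18)/3 = 58.67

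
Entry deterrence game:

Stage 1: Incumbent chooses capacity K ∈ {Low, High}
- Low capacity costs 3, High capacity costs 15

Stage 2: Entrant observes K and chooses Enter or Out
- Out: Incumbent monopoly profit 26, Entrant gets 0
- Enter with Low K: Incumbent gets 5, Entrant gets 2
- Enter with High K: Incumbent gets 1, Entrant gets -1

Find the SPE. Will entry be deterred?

SPE: (High, Enter|Low, Out|High); Entry deterred. Incumbent net profit = 11

Work:
After Low K: Entrant enters (2 > 0)
After High K: Entrant stays out (-1 < 0)
Incumbent: Low → 5−3=2, High → 26−15=11
Incumbent chooses High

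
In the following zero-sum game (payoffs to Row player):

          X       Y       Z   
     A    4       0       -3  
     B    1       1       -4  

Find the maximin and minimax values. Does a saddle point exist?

Maximin = -3, Minimax = -3, Saddle: True

Work:
Row minimums: [-3, -4] → maximin = -3
Column maximums: [4, 1, -3] → minimax = -3
Saddle point exists! Game value = -3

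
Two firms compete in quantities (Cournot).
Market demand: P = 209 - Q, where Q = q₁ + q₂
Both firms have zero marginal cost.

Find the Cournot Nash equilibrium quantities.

q₁* = q₂* = 69.67; P* = 69.67

Work:
Profit: π_i = P·q_i = (a - q_i - q_j)·q_i
FOC: ∂π_i/∂q_i = a - 2q_i - q_j = 0
Reaction function: q_i = (209 - q_j)/2
Symmetry: q* = 209/3 = 69.67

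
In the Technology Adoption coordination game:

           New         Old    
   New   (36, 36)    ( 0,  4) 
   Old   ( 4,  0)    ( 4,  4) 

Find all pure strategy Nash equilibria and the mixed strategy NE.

Pure NE: (New, New) and (Old, Old); Mixed NE: p = 0.1111, q = 0.1111

Work:
Check pure NE:
(New, New): (36, 36) - no unilateral deviation beneficial
(Old, Old): (4, 4) - no unilateral deviation beneficial
Mixed NE: P1 plays New with p = 0.1111, P2 plays New with q = 0.1111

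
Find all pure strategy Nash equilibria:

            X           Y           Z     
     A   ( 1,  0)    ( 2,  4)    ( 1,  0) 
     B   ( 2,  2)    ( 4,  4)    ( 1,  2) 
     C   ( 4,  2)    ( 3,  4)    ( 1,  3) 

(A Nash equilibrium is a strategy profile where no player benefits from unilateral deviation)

Nash equilibrium: (B, Y)

Work:
Best responses:
  P1 vs X: payoffs [1, 2, 4] → best response C (payoff 4)
  P1 vs Y: payoffs [2, 4, 3] → best response B (payoff 4)
  P1 vs Z: payoffs [1, 1, 1] → best response A/B/C (payoff 1)
  P2 vs A: payoffs [0, 4, 0] → best response Y (payoff 4)
  P2 vs B: payoffs [2, 4, 2] → best response Y (payoff 4)
  P2 vs C: payoffs [2, 4, 3] → best response Y (payoff 4)
Mutual best responses: (B,Y) → Nash equilibria.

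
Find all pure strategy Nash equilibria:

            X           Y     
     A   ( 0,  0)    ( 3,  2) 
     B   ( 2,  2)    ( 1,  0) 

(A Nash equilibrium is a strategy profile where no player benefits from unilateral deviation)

Nash equilibrium: (A, Y), (B, X)

Work:
Best responses:
  P1 vs X: payoffs [0, 2] → best response B (payoff 2)
  P1 vs Y: payoffs [3, 1] → best response A (payoff 3)
  P2 vs A: payoffs [0, 2] → best response Y (payoff 2)
  P2 vs B: payoffs [2, 0] → best response X (payoff 2)
Mutual best responses: (A,Y), (B,X) → Nash equilibria.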